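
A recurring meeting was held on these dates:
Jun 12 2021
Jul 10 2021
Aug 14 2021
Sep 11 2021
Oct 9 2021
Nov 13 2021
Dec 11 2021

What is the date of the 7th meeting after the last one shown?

Gaps: 28, 35, 28, 28, 35, 28 days — a mix of 28 and 35. Every date is a Saturday.
Each is the 2nd Saturday of its month.
January 2022 — 2nd Saturday is Jan 8 2022.
February 2022 — 2nd Saturday is Feb 12 2022.
March 2022 — 2nd Saturday is Mar 12 2022.
2nd Saturday of April 2022: Apr 9 2022.
May 2022 — 2nd Saturday is May 14 2022.
June 2022 — 2nd Saturday is Jun 11 2022.
2nd Saturday of July 2022: Jul 9 2022.

Jul 9 2022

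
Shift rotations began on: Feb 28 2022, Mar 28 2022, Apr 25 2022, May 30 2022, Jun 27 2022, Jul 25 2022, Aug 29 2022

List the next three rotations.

Sep 26 2022, Oct 31 2022, Nov 28 2022

Every date is a Monday; gaps 28, 28, 35, 28, 28, 35 days.
Each is the last Monday of its month (at least one falls on the 29th or later, ruling out '4th Monday').
September 2022 ends with Monday Sep 26 2022.
October 2022 ends with Monday Oct 31 2022.
November 2022 ends with Monday Nov 28 2022.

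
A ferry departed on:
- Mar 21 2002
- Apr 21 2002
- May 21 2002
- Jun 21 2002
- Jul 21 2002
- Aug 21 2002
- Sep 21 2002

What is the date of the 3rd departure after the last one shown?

Each date is the 21st; the gaps (31, 30, 31, 30, 31, 31) track the month lengths.
The rule is the 21st of each month.
Next: October 2002 → Oct 21 2002.
November 2002: Nov 21 2002.
December 2002: Dec 21 2002.

Dec 21 2002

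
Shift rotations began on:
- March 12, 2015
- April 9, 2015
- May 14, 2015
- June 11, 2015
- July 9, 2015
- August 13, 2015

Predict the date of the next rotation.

September 10, 2015

All dates are Thursdays, 28, 35, 28, 28, 35 days apart.
Specifically, the 2nd Thursday of each month.
2nd Thursday of September 2015: September 10, 2015.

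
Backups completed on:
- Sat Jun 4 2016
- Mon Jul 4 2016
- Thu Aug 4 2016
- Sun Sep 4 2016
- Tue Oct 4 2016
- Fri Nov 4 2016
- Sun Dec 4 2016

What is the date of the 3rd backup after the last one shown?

Each date is the 4th; the gaps (30, 31, 31, 30, 31, 30) track the month lengths.
The rule is the 4th of each month.
January 2017: Wed Jan 4 2017.
Next: February 2017 → Sat Feb 4 2017.
March 2017: Sat Mar 4 2017.

Sat Mar 4 2017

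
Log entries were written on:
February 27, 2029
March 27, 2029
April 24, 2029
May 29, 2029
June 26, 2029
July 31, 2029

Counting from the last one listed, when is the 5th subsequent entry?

December 25, 2029

These are Tuesdays with 28, 28, 35, 28, 35-day gaps.
Each is the final Tuesday of its month — May 29, 2029 is past the 28th, so '4th Tuesday' doesn't fit.
Last Tuesday of August 2029: August 28, 2029.
Last Tuesday of September 2029: September 25, 2029.
Last Tuesday of October 2029: October 30, 2029.
November 2029 ends with Tuesday November 27, 2029.
Last Tuesday of December 2029: December 25, 2029.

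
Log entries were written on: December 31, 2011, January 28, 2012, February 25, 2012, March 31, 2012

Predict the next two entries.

April 28, 2012; May 26, 2012

These are Saturdays with 28, 28, 35-day gaps.
Each is the final Saturday of its month — December 31, 2011 is past the 28th, so '4th Saturday' doesn't fit.
Last Saturday of April 2012: April 28, 2012.
Last Saturday of May 2012: May 26, 2012.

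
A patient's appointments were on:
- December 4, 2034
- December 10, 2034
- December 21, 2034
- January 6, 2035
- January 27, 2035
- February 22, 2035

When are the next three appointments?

Intervals are 6, 11, 16, 21, 26 days — an arithmetic progression with common difference 5.
Next gap: 31 days. February 22, 2035 + 31 days = March 25, 2035.
Next gap: 36 days. March 25, 2035 + 36 days = April 30, 2035.
Next gap: 41 days. April 30, 2035 + 41 days = June 10, 2035.

March 25, 2035; April 30, 2035; June 10, 2035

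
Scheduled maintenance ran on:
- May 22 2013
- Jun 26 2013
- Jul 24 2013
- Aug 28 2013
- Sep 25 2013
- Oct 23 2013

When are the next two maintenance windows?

Nov 27 2013, Dec 25 2013

These are Wednesdays at 28- or 35-day spacing (35, 28, 35, 28, 28).
The pattern: 4th Wednesday of the month.
November 2013 — 4th Wednesday is Nov 27 2013.
4th Wednesday of December 2013: Dec 25 2013.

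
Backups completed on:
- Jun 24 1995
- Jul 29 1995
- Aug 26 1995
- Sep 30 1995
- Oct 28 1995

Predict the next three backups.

Every date is a Saturday; gaps 35, 28, 35, 28 days.
Each is the last Saturday of its month (at least one falls on the 29th or later, ruling out '4th Saturday').
November 1995 ends with Saturday Nov 25 1995.
Last Saturday of December 1995: Dec 30 1995.
Last Saturday of January 1996: Jan 27 1996.

Nov 25 1995, Dec 30 1995, Jan 27 1996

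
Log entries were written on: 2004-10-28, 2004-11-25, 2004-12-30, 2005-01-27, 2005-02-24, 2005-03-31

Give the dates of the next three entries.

Every date is a Thursday; gaps 28, 35, 28, 28, 35 days.
Each is the last Thursday of its month (at least one falls on the 29th or later, ruling out '4th Thursday').
April 2005 ends with Thursday 2005-04-28.
Last Thursday of May 2005: 2005-05-26.
Last Thursday of June 2005: 2005-06-30.

2005-04-28, 2005-05-26, 2005-06-30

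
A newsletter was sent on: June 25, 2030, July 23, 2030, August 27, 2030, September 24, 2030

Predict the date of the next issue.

October 22, 2030

All dates are Tuesdays, 28, 35, 28 days apart.
Specifically, the 4th Tuesday of each month.
October 2030 — 4th Tuesday is October 22, 2030.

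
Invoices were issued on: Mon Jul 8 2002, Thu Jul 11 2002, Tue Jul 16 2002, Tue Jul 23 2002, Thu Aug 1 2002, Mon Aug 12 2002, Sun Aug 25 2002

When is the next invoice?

Mon Sep 9 2002

Gaps: 3, 5, 7, 9, 11, 13 days — each gap is 2 larger than the previous one.
Next gap: 15 days. Sun Aug 25 2002 + 15 days = Mon Sep 9 2002.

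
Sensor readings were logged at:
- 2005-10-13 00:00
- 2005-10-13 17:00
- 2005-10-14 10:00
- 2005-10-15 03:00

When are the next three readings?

2005-10-15 20:00, 2005-10-16 13:00, 2005-10-17 06:00

The interval is a steady 17 hours (17, 17, 17).
2005-10-15 03:00 + 17 h = 2005-10-15 20:00.
2005-10-15 20:00 + 17 h = 2005-10-16 13:00.
2005-10-16 13:00 + 17 h = 2005-10-17 06:00.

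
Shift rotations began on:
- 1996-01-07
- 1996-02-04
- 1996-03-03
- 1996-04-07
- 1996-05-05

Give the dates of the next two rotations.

1996-06-02, 1996-07-07

Gaps: 28, 28, 35, 28 days — a mix of 28 and 35. Every date is a Sunday.
Each is the 1st Sunday of its month.
June 1996 — 1st Sunday is 1996-06-02.
1st Sunday of July 1996: 1996-07-07.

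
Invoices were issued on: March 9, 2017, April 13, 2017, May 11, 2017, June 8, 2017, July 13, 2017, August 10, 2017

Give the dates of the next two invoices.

September 14, 2017; October 12, 2017

Gaps: 35, 28, 28, 35, 28 days — a mix of 28 and 35. Every date is a Thursday.
Each is the 2nd Thursday of its month.
2nd Thursday of September 2017: September 14, 2017.
October 2017 — 2nd Thursday is October 12, 2017.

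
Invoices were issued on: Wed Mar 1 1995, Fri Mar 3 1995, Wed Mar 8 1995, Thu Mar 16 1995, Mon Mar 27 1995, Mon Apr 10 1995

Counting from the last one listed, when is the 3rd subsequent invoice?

Fri Jun 9 1995

The spacing grows by 3 each time: 2, 5, 8, 11, 14 days.
Next gap: 17 days. Mon Apr 10 1995 + 17 days = Thu Apr 27 1995.
Next gap: 20 days. Thu Apr 27 1995 + 20 days = Wed May 17 1995.
Next gap: 23 days. Wed May 17 1995 + 23 days = Fri Jun 9 1995.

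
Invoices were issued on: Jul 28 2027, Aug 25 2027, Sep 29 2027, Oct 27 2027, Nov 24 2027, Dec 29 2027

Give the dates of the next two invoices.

Jan 26 2028, Feb 23 2028

These are Wednesdays with 28, 35, 28, 28, 35-day gaps.
Each is the final Wednesday of its month — Sep 29 2027 is past the 28th, so '4th Wednesday' doesn't fit.
Last Wednesday of January 2028: Jan 26 2028.
Last Wednesday of February 2028: Feb 23 2028.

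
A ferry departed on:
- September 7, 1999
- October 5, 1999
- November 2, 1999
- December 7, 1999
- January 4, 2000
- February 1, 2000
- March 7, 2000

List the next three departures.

Gaps: 28, 28, 35, 28, 28, 35 days — a mix of 28 and 35. Every date is a Tuesday.
Each is the 1st Tuesday of its month.
April 2000 — 1st Tuesday is April 4, 2000.
May 2000 — 1st Tuesday is May 2, 2000.
June 2000 — 1st Tuesday is June 6, 2000.

April 4, 2000; May 2, 2000; June 6, 2000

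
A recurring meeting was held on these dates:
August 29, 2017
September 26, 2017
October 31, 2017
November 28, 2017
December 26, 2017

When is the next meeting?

January 30, 2018

These are Tuesdays with 28, 35, 28, 28-day gaps.
Each is the final Tuesday of its month — August 29, 2017 is past the 28th, so '4th Tuesday' doesn't fit.
January 2018 ends with Tuesday January 30, 2018.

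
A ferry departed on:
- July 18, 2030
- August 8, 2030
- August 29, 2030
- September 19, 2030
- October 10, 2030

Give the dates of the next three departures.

Gaps between consecutive events: 21, 21, 21, 21 days — a constant 21-day interval.
October 10, 2030 + 21 days = October 31, 2030.
October 31, 2030 + 21 days = November 21, 2030.
November 21, 2030 + 21 days = December 12, 2030.

October 31, 2030; November 21, 2030; December 12, 2030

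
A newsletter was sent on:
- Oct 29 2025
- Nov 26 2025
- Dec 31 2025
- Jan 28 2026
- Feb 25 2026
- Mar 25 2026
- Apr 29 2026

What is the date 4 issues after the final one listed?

Every date is a Wednesday; gaps 28, 35, 28, 28, 28, 35 days.
Each is the last Wednesday of its month (at least one falls on the 29th or later, ruling out '4th Wednesday').
May 2026 ends with Wednesday May 27 2026.
Last Wednesday of June 2026: Jun 24 2026.
Last Wednesday of July 2026: Jul 29 2026.
August 2026 ends with Wednesday Aug 26 2026.

Aug 26 2026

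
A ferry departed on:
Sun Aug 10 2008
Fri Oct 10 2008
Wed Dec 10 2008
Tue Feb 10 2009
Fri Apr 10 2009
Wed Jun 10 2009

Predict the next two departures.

The day-of-month is always 10 (61, 61, 62, 59, 61 days between events).
So this recurs on the 10th of every 2 months.
Next: August 2009 → Mon Aug 10 2009.
Next: October 2009 → Sat Oct 10 2009.

Mon Aug 10 2009, Sat Oct 10 2009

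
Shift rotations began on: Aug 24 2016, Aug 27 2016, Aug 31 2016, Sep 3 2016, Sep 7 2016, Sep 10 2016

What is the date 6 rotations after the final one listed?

Oct 1 2016

Gaps: 3, 4, 3, 4, 3 days — not constant, but cyclic with period 2.
The events fall on every Wednesday and Saturday.
Next Wednesday: Sep 14 2016.
The following Saturday is Sep 17 2016.
The following Wednesday is Sep 21 2016.
The following Saturday is Sep 24 2016.
Next Wednesday: Sep 28 2016.
The following Saturday is Oct 1 2016.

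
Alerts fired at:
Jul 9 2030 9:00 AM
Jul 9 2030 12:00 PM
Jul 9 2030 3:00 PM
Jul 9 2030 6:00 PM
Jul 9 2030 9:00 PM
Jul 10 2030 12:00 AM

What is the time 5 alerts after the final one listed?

Gaps: 3, 3, 3, 3, 3 hours — each event is 3 hours after the previous one.
Jul 10 2030 12:00 AM + 3 h = Jul 10 2030 3:00 AM.
Jul 10 2030 3:00 AM + 3 h = Jul 10 2030 6:00 AM.
Jul 10 2030 6:00 AM + 3 h = Jul 10 2030 9:00 AM.
Jul 10 2030 9:00 AM + 3 h = Jul 10 2030 12:00 PM.
Jul 10 2030 12:00 PM + 3 h = Jul 10 2030 3:00 PM.

Jul 10 2030 3:00 PM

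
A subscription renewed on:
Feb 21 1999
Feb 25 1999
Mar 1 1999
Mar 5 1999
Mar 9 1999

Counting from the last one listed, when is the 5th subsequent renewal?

Every event comes 4 days after the last (4, 4, 4, 4).
Mar 9 1999 + 4 days = Mar 13 1999.
Mar 13 1999 + 4 days = Mar 17 1999.
Mar 17 1999 + 4 days = Mar 21 1999.
Mar 21 1999 + 4 days = Mar 25 1999.
Mar 25 1999 + 4 days = Mar 29 1999.

Mar 29 1999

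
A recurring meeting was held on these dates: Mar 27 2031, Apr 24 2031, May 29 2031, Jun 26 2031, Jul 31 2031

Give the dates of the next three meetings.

Every date is a Thursday; gaps 28, 35, 28, 35 days.
Each is the last Thursday of its month (at least one falls on the 29th or later, ruling out '4th Thursday').
August 2031 ends with Thursday Aug 28 2031.
Last Thursday of September 2031: Sep 25 2031.
October 2031 ends with Thursday Oct 30 2031.

Aug 28 2031, Sep 25 2031, Oct 30 2031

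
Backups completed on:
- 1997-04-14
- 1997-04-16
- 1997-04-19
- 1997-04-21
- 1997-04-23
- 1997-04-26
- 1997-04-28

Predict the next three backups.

Gaps: 2, 3, 2, 2, 3, 2 days — not constant, but cyclic with period 3.
The events fall on every Monday, Wednesday and Saturday.
The following Wednesday is 1997-04-30.
Next Saturday: 1997-05-03.
Next Monday: 1997-05-05.

1997-04-30, 1997-05-03, 1997-05-05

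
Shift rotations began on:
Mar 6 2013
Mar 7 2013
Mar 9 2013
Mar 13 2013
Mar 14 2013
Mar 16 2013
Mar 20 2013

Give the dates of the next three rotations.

Mar 21 2013, Mar 23 2013, Mar 27 2013

Every event lands on a Wednesday or Thursday or Saturday (gaps cycle 1, 2, 4, 1, 2, 4).
So the schedule is: every Wednesday, Thursday and Saturday.
The following Thursday is Mar 21 2013.
The following Saturday is Mar 23 2013.
The following Wednesday is Mar 27 2013.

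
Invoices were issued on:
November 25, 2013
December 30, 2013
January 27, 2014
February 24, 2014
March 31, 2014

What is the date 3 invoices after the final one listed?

June 30, 2014

All Mondays; the gaps (35, 28, 28, 35) vary with month length.
This is the last Monday of each month.
April 2014 ends with Monday April 28, 2014.
Last Monday of May 2014: May 26, 2014.
June 2014 ends with Monday June 30, 2014.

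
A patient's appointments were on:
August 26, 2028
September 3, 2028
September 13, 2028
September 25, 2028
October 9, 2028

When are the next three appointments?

October 25, 2028; November 12, 2028; December 2, 2028

The spacing grows by 2 each time: 8, 10, 12, 14 days.
Next gap: 16 days. October 9, 2028 + 16 days = October 25, 2028.
Next gap: 18 days. October 25, 2028 + 18 days = November 12, 2028.
Next gap: 20 days. November 12, 2028 + 20 days = December 2, 2028.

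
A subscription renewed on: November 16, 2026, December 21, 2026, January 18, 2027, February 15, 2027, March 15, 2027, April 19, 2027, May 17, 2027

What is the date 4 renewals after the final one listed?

September 20, 2027

All dates are Mondays, 35, 28, 28, 28, 35, 28 days apart.
Specifically, the 3rd Monday of each month.
3rd Monday of June 2027: June 21, 2027.
July 2027 — 3rd Monday is July 19, 2027.
August 2027 — 3rd Monday is August 16, 2027.
September 2027 — 3rd Monday is September 20, 2027.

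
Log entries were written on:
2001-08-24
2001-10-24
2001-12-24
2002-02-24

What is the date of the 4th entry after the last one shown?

Gaps: 61, 61, 62 days — not constant. Every event is on the 24th of the month.
Pattern: the 24th of every 2 months.
Next: April 2002 → 2002-04-24.
Next: June 2002 → 2002-06-24.
August 2002: 2002-08-24.
Next: October 2002 → 2002-10-24.

2002-10-24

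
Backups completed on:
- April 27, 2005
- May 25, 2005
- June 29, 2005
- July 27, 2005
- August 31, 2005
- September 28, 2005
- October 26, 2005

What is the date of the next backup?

November 30, 2005

All Wednesdays; the gaps (28, 35, 28, 35, 28, 28) vary with month length.
This is the last Wednesday of each month.
November 2005 ends with Wednesday November 30, 2005.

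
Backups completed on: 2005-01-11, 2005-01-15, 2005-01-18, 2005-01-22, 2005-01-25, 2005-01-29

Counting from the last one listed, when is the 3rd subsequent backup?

2005-02-08

The gap pattern 4, 3, 4, 3, 4 repeats every 2 events.
These are the Tuesdays and Saturdays of each week.
The following Tuesday is 2005-02-01.
The following Saturday is 2005-02-05.
The following Tuesday is 2005-02-08.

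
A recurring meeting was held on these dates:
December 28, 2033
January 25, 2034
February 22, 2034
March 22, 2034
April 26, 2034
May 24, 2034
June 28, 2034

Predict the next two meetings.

July 26, 2034; August 23, 2034

All dates are Wednesdays, 28, 28, 28, 35, 28, 35 days apart.
Specifically, the 4th Wednesday of each month.
July 2034 — 4th Wednesday is July 26, 2034.
August 2034 — 4th Wednesday is August 23, 2034.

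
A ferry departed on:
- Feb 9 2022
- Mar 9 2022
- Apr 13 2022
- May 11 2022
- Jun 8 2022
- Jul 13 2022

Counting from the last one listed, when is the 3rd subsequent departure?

Oct 12 2022

Gaps: 28, 35, 28, 28, 35 days — a mix of 28 and 35. Every date is a Wednesday.
Each is the 2nd Wednesday of its month.
2nd Wednesday of August 2022: Aug 10 2022.
2nd Wednesday of September 2022: Sep 14 2022.
October 2022 — 2nd Wednesday is Oct 12 2022.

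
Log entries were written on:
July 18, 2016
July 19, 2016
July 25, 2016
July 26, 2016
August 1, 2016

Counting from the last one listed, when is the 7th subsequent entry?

The gap pattern 1, 6, 1, 6 repeats every 2 events.
These are the Mondays and Tuesdays of each week.
The following Tuesday is August 2, 2016.
The following Monday is August 8, 2016.
Next Tuesday: August 9, 2016.
Next Monday: August 15, 2016.
The following Tuesday is August 16, 2016.
Next Monday: August 22, 2016.
Next Tuesday: August 23, 2016.

August 23, 2016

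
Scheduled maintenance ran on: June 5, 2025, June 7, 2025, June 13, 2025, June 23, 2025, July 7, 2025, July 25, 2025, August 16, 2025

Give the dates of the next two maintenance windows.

Gaps: 2, 6, 10, 14, 18, 22 days — each gap is 4 larger than the previous one.
Next gap: 26 days. August 16, 2025 + 26 days = September 11, 2025.
Next gap: 30 days. September 11, 2025 + 30 days = October 11, 2025.

September 11, 2025; October 11, 2025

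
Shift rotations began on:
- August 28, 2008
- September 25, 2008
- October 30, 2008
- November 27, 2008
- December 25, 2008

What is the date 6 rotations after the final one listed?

Every date is a Thursday; gaps 28, 35, 28, 28 days.
Each is the last Thursday of its month (at least one falls on the 29th or later, ruling out '4th Thursday').
January 2009 ends with Thursday January 29, 2009.
Last Thursday of February 2009: February 26, 2009.
March 2009 ends with Thursday March 26, 2009.
Last Thursday of April 2009: April 30, 2009.
Last Thursday of May 2009: May 28, 2009.
June 2009 ends with Thursday June 25, 2009.

June 25, 2009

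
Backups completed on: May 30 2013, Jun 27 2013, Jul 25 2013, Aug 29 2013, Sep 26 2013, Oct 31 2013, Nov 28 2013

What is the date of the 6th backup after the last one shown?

May 29 2014

Every date is a Thursday; gaps 28, 28, 35, 28, 35, 28 days.
Each is the last Thursday of its month (at least one falls on the 29th or later, ruling out '4th Thursday').
Last Thursday of December 2013: Dec 26 2013.
Last Thursday of January 2014: Jan 30 2014.
Last Thursday of February 2014: Feb 27 2014.
March 2014 ends with Thursday Mar 27 2014.
April 2014 ends with Thursday Apr 24 2014.
May 2014 ends with Thursday May 29 2014.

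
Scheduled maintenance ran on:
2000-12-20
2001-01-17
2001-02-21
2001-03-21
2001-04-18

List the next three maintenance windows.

2001-05-16, 2001-06-20, 2001-07-18

These are Wednesdays at 28- or 35-day spacing (28, 35, 28, 28).
The pattern: 3rd Wednesday of the month.
3rd Wednesday of May 2001: 2001-05-16.
June 2001 — 3rd Wednesday is 2001-06-20.
3rd Wednesday of July 2001: 2001-07-18.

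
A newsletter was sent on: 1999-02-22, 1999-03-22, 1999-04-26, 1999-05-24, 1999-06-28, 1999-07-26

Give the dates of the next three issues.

1999-08-23, 1999-09-27, 1999-10-25

These are Mondays at 28- or 35-day spacing (28, 35, 28, 35, 28).
The pattern: 4th Monday of the month.
August 1999 — 4th Monday is 1999-08-23.
4th Monday of September 1999: 1999-09-27.
4th Monday of October 1999: 1999-10-25.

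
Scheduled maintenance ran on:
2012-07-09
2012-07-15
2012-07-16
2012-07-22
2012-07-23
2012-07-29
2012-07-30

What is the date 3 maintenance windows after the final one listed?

The gap pattern 6, 1, 6, 1, 6, 1 repeats every 2 events.
These are the Mondays and Sundays of each week.
Next Sunday: 2012-08-05.
The following Monday is 2012-08-06.
Next Sunday: 2012-08-12.

2012-08-12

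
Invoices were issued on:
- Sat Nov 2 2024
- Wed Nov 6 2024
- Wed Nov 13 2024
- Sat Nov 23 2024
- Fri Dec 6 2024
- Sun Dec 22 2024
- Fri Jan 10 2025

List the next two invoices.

Intervals are 4, 7, 10, 13, 16, 19 days — an arithmetic progression with common difference 3.
Next gap: 22 days. Fri Jan 10 2025 + 22 days = Sat Feb 1 2025.
Next gap: 25 days. Sat Feb 1 2025 + 25 days = Wed Feb 26 2025.

Sat Feb 1 2025, Wed Feb 26 2025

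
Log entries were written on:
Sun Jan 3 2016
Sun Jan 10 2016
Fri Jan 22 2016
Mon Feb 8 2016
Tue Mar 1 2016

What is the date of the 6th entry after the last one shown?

Mon Oct 24 2016

Gaps: 7, 12, 17, 22 days — each gap is 5 larger than the previous one.
Next gap: 27 days. Tue Mar 1 2016 + 27 days = Mon Mar 28 2016.
Next gap: 32 days. Mon Mar 28 2016 + 32 days = Fri Apr 29 2016.
Next gap: 37 days. Fri Apr 29 2016 + 37 days = Sun Jun 5 2016.
Next gap: 42 days. Sun Jun 5 2016 + 42 days = Sun Jul 17 2016.
Next gap: 47 days. Sun Jul 17 2016 + 47 days = Fri Sep 2 2016.
Next gap: 52 days. Fri Sep 2 2016 + 52 days = Mon Oct 24 2016.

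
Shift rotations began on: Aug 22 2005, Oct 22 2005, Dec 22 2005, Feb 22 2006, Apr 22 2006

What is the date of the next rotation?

Jun 22 2006

The day-of-month is always 22 (61, 61, 62, 59 days between events).
So this recurs on the 22nd of every 2 months.
Next: June 2006 → Jun 22 2006.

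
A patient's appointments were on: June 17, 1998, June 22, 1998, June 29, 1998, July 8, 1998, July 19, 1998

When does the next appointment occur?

August 1, 1998

Intervals are 5, 7, 9, 11 days — an arithmetic progression with common difference 2.
Next gap: 13 days. July 19, 1998 + 13 days = August 1, 1998.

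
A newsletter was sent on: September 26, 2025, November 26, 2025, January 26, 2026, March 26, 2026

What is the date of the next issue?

Gaps: 61, 61, 59 days — not constant. Every event is on the 26th of the month.
Pattern: the 26th of every 2 months.
May 2026: May 26, 2026.

May 26, 2026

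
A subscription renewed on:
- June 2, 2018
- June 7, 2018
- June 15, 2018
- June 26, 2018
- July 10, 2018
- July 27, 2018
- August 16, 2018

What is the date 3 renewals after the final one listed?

November 2, 2018

The spacing grows by 3 each time: 5, 8, 11, 14, 17, 20 days.
Next gap: 23 days. August 16, 2018 + 23 days = September 8, 2018.
Next gap: 26 days. September 8, 2018 + 26 days = October 4, 2018.
Next gap: 29 days. October 4, 2018 + 29 days = November 2, 2018.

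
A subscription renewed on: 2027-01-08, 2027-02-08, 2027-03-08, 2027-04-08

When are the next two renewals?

The day-of-month is always 8 (31, 28, 31 days between events).
So this recurs on the 8th of each month.
Next: May 2027 → 2027-05-08.
Next: June 2027 → 2027-06-08.

2027-05-08, 2027-06-08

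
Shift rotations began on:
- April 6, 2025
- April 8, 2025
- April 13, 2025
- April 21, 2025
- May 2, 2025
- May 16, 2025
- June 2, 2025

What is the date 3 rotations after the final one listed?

Intervals are 2, 5, 8, 11, 14, 17 days — an arithmetic progression with common difference 3.
Next gap: 20 days. June 2, 2025 + 20 days = June 22, 2025.
Next gap: 23 days. June 22, 2025 + 23 days = July 15, 2025.
Next gap: 26 days. July 15, 2025 + 26 days = August 10, 2025.

August 10, 2025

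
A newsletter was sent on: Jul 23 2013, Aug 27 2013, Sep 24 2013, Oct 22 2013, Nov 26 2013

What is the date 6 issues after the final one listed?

Gaps: 35, 28, 28, 35 days — a mix of 28 and 35. Every date is a Tuesday.
Each is the 4th Tuesday of its month.
4th Tuesday of December 2013: Dec 24 2013.
4th Tuesday of January 2014: Jan 28 2014.
February 2014 — 4th Tuesday is Feb 25 2014.
4th Tuesday of March 2014: Mar 25 2014.
4th Tuesday of April 2014: Apr 22 2014.
May 2014 — 4th Tuesday is May 27 2014.

May 27 2014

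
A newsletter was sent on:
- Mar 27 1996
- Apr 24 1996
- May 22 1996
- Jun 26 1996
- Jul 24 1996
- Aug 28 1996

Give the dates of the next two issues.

All dates are Wednesdays, 28, 28, 35, 28, 35 days apart.
Specifically, the 4th Wednesday of each month.
September 1996 — 4th Wednesday is Sep 25 1996.
October 1996 — 4th Wednesday is Oct 23 1996.

Sep 25 1996, Oct 23 1996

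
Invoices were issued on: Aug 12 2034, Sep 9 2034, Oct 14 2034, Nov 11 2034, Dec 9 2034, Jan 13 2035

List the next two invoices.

Gaps: 28, 35, 28, 28, 35 days — a mix of 28 and 35. Every date is a Saturday.
Each is the 2nd Saturday of its month.
February 2035 — 2nd Saturday is Feb 10 2035.
2nd Saturday of March 2035: Mar 10 2035.

Feb 10 2035, Mar 10 2035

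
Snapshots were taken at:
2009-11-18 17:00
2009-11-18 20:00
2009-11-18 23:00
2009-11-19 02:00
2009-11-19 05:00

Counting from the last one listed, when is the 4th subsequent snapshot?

The interval is a steady 3 hours (3, 3, 3, 3).
2009-11-19 05:00 + 3 h = 2009-11-19 08:00.
2009-11-19 08:00 + 3 h = 2009-11-19 11:00.
2009-11-19 11:00 + 3 h = 2009-11-19 14:00.
2009-11-19 14:00 + 3 h = 2009-11-19 17:00.

2009-11-19 17:00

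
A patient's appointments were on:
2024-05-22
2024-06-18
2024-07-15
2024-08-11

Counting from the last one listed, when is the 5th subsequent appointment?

2024-12-24

Gaps between consecutive events: 27, 27, 27 days — a constant 27-day interval.
2024-08-11 + 27 days = 2024-09-07.
2024-09-07 + 27 days = 2024-10-04.
2024-10-04 + 27 days = 2024-10-31.
2024-10-31 + 27 days = 2024-11-27.
2024-11-27 + 27 days = 2024-12-24.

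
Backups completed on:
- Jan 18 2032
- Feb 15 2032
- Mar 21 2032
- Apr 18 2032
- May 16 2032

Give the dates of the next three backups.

Jun 20 2032, Jul 18 2032, Aug 15 2032

These are Sundays at 28- or 35-day spacing (28, 35, 28, 28).
The pattern: 3rd Sunday of the month.
3rd Sunday of June 2032: Jun 20 2032.
July 2032 — 3rd Sunday is Jul 18 2032.
August 2032 — 3rd Sunday is Aug 15 2032.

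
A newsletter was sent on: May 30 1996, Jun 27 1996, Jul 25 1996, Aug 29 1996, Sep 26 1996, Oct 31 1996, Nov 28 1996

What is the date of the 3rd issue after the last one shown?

Feb 27 1997

Every date is a Thursday; gaps 28, 28, 35, 28, 35, 28 days.
Each is the last Thursday of its month (at least one falls on the 29th or later, ruling out '4th Thursday').
December 1996 ends with Thursday Dec 26 1996.
Last Thursday of January 1997: Jan 30 1997.
Last Thursday of February 1997: Feb 27 1997.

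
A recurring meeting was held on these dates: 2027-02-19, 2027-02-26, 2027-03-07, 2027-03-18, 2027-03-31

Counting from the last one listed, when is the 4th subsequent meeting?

The spacing grows by 2 each time: 7, 9, 11, 13 days.
Next gap: 15 days. 2027-03-31 + 15 days = 2027-04-15.
Next gap: 17 days. 2027-04-15 + 17 days = 2027-05-02.
Next gap: 19 days. 2027-05-02 + 19 days = 2027-05-21.
Next gap: 21 days. 2027-05-21 + 21 days = 2027-06-11.

2027-06-11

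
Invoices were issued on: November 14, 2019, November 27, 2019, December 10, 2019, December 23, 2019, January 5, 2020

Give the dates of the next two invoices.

January 18, 2020; January 31, 2020

Every event comes 13 days after the last (13, 13, 13, 13).
January 5, 2020 + 13 days = January 18, 2020.
January 18, 2020 + 13 days = January 31, 2020.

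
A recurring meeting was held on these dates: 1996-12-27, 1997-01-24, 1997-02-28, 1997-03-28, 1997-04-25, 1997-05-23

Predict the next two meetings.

Gaps: 28, 35, 28, 28, 28 days — a mix of 28 and 35. Every date is a Friday.
Each is the 4th Friday of its month.
4th Friday of June 1997: 1997-06-27.
July 1997 — 4th Friday is 1997-07-25.

1997-06-27, 1997-07-25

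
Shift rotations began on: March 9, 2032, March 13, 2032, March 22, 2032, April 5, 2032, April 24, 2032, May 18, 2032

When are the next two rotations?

June 16, 2032; July 20, 2032

Gaps: 4, 9, 14, 19, 24 days — each gap is 5 larger than the previous one.
Next gap: 29 days. May 18, 2032 + 29 days = June 16, 2032.
Next gap: 34 days. June 16, 2032 + 34 days = July 20, 2032.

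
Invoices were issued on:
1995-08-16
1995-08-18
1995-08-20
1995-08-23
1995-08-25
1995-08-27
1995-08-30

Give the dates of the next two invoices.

Every event lands on a Wednesday or Friday or Sunday (gaps cycle 2, 2, 3, 2, 2, 3).
So the schedule is: every Wednesday, Friday and Sunday.
Next Friday: 1995-09-01.
Next Sunday: 1995-09-03.

1995-09-01, 1995-09-03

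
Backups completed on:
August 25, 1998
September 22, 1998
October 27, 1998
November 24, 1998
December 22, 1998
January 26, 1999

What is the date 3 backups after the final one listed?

April 27, 1999

All dates are Tuesdays, 28, 35, 28, 28, 35 days apart.
Specifically, the 4th Tuesday of each month.
4th Tuesday of February 1999: February 23, 1999.
4th Tuesday of March 1999: March 23, 1999.
4th Tuesday of April 1999: April 27, 1999.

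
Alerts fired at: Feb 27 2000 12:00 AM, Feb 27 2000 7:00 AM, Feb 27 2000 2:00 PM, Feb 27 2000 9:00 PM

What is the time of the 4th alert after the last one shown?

Gaps: 7, 7, 7 hours — each event is 7 hours after the previous one.
Feb 27 2000 9:00 PM + 7 h = Feb 28 2000 4:00 AM.
Feb 28 2000 4:00 AM + 7 h = Feb 28 2000 11:00 AM.
Feb 28 2000 11:00 AM + 7 h = Feb 28 2000 6:00 PM.
Feb 28 2000 6:00 PM + 7 h = Feb 29 2000 1:00 AM.

Feb 29 2000 1:00 AM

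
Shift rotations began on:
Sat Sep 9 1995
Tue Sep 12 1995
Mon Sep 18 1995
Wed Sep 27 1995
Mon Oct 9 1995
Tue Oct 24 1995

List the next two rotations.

Sat Nov 11 1995, Sat Dec 2 1995

Intervals are 3, 6, 9, 12, 15 days — an arithmetic progression with common difference 3.
Next gap: 18 days. Tue Oct 24 1995 + 18 days = Sat Nov 11 1995.
Next gap: 21 days. Sat Nov 11 1995 + 21 days = Sat Dec 2 1995.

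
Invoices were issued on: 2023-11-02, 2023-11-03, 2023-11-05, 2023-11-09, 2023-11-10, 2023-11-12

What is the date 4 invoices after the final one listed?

The gap pattern 1, 2, 4, 1, 2 repeats every 3 events.
These are the Thursdays, Fridays and Sundays of each week.
The following Thursday is 2023-11-16.
Next Friday: 2023-11-17.
Next Sunday: 2023-11-19.
The following Thursday is 2023-11-23.

2023-11-23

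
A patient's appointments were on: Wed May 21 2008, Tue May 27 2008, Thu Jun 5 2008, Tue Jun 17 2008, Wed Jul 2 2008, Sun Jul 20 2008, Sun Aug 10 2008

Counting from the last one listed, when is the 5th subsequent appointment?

Intervals are 6, 9, 12, 15, 18, 21 days — an arithmetic progression with common difference 3.
Next gap: 24 days. Sun Aug 10 2008 + 24 days = Wed Sep 3 2008.
Next gap: 27 days. Wed Sep 3 2008 + 27 days = Tue Sep 30 2008.
Next gap: 30 days. Tue Sep 30 2008 + 30 days = Thu Oct 30 2008.
Next gap: 33 days. Thu Oct 30 2008 + 33 days = Tue Dec 2 2008.
Next gap: 36 days. Tue Dec 2 2008 + 36 days = Wed Jan 7 2009.

Wed Jan 7 2009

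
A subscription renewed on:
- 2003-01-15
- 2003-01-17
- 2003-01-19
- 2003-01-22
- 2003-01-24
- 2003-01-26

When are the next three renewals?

Every event lands on a Wednesday or Friday or Sunday (gaps cycle 2, 2, 3, 2, 2).
So the schedule is: every Wednesday, Friday and Sunday.
Next Wednesday: 2003-01-29.
Next Friday: 2003-01-31.
The following Sunday is 2003-02-02.

2003-01-29, 2003-01-31, 2003-02-02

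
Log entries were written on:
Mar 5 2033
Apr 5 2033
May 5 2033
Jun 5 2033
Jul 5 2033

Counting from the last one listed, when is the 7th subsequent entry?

Feb 5 2034

Gaps: 31, 30, 31, 30 days — not constant. Every event is on the 5th of the month.
Pattern: the 5th of each month.
Next: August 2033 → Aug 5 2033.
Next: September 2033 → Sep 5 2033.
October 2033: Oct 5 2033.
Next: November 2033 → Nov 5 2033.
Next: December 2033 → Dec 5 2033.
January 2034: Jan 5 2034.
Next: February 2034 → Feb 5 2034.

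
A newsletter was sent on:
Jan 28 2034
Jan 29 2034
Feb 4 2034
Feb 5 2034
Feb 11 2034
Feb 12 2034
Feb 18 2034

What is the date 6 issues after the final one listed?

Mar 11 2034

The gap pattern 1, 6, 1, 6, 1, 6 repeats every 2 events.
These are the Saturdays and Sundays of each week.
Next Sunday: Feb 19 2034.
The following Saturday is Feb 25 2034.
The following Sunday is Feb 26 2034.
The following Saturday is Mar 4 2034.
The following Sunday is Mar 5 2034.
Next Saturday: Mar 11 2034.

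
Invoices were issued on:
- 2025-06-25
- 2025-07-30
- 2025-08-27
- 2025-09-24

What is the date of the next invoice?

2025-10-29

Every date is a Wednesday; gaps 35, 28, 28 days.
Each is the last Wednesday of its month (at least one falls on the 29th or later, ruling out '4th Wednesday').
October 2025 ends with Wednesday 2025-10-29.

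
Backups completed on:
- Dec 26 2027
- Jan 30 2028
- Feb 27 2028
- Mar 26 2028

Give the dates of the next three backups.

Apr 30 2028, May 28 2028, Jun 25 2028

These are Sundays with 35, 28, 28-day gaps.
Each is the final Sunday of its month — Jan 30 2028 is past the 28th, so '4th Sunday' doesn't fit.
Last Sunday of April 2028: Apr 30 2028.
May 2028 ends with Sunday May 28 2028.
June 2028 ends with Sunday Jun 25 2028.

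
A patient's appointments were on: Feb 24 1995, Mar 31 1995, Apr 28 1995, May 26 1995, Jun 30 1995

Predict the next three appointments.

Jul 28 1995, Aug 25 1995, Sep 29 1995

All Fridays; the gaps (35, 28, 28, 35) vary with month length.
This is the last Friday of each month.
July 1995 ends with Friday Jul 28 1995.
August 1995 ends with Friday Aug 25 1995.
Last Friday of September 1995: Sep 29 1995.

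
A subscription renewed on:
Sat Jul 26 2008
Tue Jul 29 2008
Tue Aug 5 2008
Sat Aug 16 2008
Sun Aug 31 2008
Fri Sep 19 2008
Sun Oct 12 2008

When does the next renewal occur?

Gaps: 3, 7, 11, 15, 19, 23 days — each gap is 4 larger than the previous one.
Next gap: 27 days. Sun Oct 12 2008 + 27 days = Sat Nov 8 2008.

Sat Nov 8 2008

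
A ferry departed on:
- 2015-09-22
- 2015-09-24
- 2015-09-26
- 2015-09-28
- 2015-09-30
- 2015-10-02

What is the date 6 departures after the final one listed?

2015-10-14

Gaps between consecutive events: 2, 2, 2, 2, 2 days — a constant 2-day interval.
2015-10-02 + 2 days = 2015-10-04.
2015-10-04 + 2 days = 2015-10-06.
2015-10-06 + 2 days = 2015-10-08.
2015-10-08 + 2 days = 2015-10-10.
2015-10-10 + 2 days = 2015-10-12.
2015-10-12 + 2 days = 2015-10-14.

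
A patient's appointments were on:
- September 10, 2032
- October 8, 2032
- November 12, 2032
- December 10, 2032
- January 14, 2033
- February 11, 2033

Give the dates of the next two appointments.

March 11, 2033; April 8, 2033

Gaps: 28, 35, 28, 35, 28 days — a mix of 28 and 35. Every date is a Friday.
Each is the 2nd Friday of its month.
March 2033 — 2nd Friday is March 11, 2033.
2nd Friday of April 2033: April 8, 2033.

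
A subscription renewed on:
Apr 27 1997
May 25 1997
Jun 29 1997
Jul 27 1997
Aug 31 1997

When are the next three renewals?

Sep 28 1997, Oct 26 1997, Nov 30 1997

Every date is a Sunday; gaps 28, 35, 28, 35 days.
Each is the last Sunday of its month (at least one falls on the 29th or later, ruling out '4th Sunday').
September 1997 ends with Sunday Sep 28 1997.
Last Sunday of October 1997: Oct 26 1997.
November 1997 ends with Sunday Nov 30 1997.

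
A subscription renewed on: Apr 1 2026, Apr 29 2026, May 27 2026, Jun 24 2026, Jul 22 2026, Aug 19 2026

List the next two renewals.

Gaps between consecutive events: 28, 28, 28, 28, 28 days — a constant 28-day interval.
Aug 19 2026 + 28 days = Sep 16 2026.
Sep 16 2026 + 28 days = Oct 14 2026.

Sep 16 2026, Oct 14 2026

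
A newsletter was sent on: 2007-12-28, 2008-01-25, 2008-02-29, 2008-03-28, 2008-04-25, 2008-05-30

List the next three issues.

2008-06-27, 2008-07-25, 2008-08-29

All Fridays; the gaps (28, 35, 28, 28, 35) vary with month length.
This is the last Friday of each month.
June 2008 ends with Friday 2008-06-27.
Last Friday of July 2008: 2008-07-25.
Last Friday of August 2008: 2008-08-29.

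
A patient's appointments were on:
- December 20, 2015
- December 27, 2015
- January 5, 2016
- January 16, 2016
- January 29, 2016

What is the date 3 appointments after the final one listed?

The spacing grows by 2 each time: 7, 9, 11, 13 days.
Next gap: 15 days. January 29, 2016 + 15 days = February 13, 2016.
Next gap: 17 days. February 13, 2016 + 17 days = March 1, 2016.
Next gap: 19 days. March 1, 2016 + 19 days = March 20, 2016.

March 20, 2016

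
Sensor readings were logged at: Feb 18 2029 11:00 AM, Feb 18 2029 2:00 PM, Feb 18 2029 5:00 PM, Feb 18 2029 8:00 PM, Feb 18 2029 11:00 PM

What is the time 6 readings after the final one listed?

Feb 19 2029 5:00 PM

The interval is a steady 3 hours (3, 3, 3, 3).
Feb 18 2029 11:00 PM + 3 h = Feb 19 2029 2:00 AM.
Feb 19 2029 2:00 AM + 3 h = Feb 19 2029 5:00 AM.
Feb 19 2029 5:00 AM + 3 h = Feb 19 2029 8:00 AM.
Feb 19 2029 8:00 AM + 3 h = Feb 19 2029 11:00 AM.
Feb 19 2029 11:00 AM + 3 h = Feb 19 2029 2:00 PM.
Feb 19 2029 2:00 PM + 3 h = Feb 19 2029 5:00 PM.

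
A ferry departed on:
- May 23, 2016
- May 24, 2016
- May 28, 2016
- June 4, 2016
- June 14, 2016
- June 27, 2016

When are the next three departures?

Intervals are 1, 4, 7, 10, 13 days — an arithmetic progression with common difference 3.
Next gap: 16 days. June 27, 2016 + 16 days = July 13, 2016.
Next gap: 19 days. July 13, 2016 + 19 days = August 1, 2016.
Next gap: 22 days. August 1, 2016 + 22 days = August 23, 2016.

July 13, 2016; August 1, 2016; August 23, 2016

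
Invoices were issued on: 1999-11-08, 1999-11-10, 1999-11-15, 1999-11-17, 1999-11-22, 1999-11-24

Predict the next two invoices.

1999-11-29, 1999-12-01

Every event lands on a Monday or Wednesday (gaps cycle 2, 5, 2, 5, 2).
So the schedule is: every Monday and Wednesday.
The following Monday is 1999-11-29.
Next Wednesday: 1999-12-01.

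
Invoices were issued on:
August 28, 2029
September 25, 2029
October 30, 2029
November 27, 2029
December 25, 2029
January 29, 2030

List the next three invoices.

February 26, 2030; March 26, 2030; April 30, 2030

These are Tuesdays with 28, 35, 28, 28, 35-day gaps.
Each is the final Tuesday of its month — October 30, 2029 is past the 28th, so '4th Tuesday' doesn't fit.
February 2030 ends with Tuesday February 26, 2030.
Last Tuesday of March 2030: March 26, 2030.
April 2030 ends with Tuesday April 30, 2030.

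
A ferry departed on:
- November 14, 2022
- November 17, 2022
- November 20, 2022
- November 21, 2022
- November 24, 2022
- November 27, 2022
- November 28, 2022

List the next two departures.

Every event lands on a Monday or Thursday or Sunday (gaps cycle 3, 3, 1, 3, 3, 1).
So the schedule is: every Monday, Thursday and Sunday.
Next Thursday: December 1, 2022.
Next Sunday: December 4, 2022.

December 1, 2022; December 4, 2022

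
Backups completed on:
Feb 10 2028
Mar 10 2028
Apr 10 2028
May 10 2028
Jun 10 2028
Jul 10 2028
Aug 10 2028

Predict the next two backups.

The day-of-month is always 10 (29, 31, 30, 31, 30, 31 days between events).
So this recurs on the 10th of each month.
Next: September 2028 → Sep 10 2028.
Next: October 2028 → Oct 10 2028.

Sep 10 2028, Oct 10 2028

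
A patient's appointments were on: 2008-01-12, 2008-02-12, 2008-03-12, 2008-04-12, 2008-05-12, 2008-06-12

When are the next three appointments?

Gaps: 31, 29, 31, 30, 31 days — not constant. Every event is on the 12th of the month.
Pattern: the 12th of each month.
Next: July 2008 → 2008-07-12.
Next: August 2008 → 2008-08-12.
September 2008: 2008-09-12.

2008-07-12, 2008-08-12, 2008-09-12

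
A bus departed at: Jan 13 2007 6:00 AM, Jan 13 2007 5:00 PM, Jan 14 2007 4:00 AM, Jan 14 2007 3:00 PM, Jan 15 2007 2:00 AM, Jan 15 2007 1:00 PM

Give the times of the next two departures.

Spacing: 11, 11, 11, 11, 11 h — constant 11 h.
Jan 15 2007 1:00 PM + 11 h = Jan 16 2007 12:00 AM.
Jan 16 2007 12:00 AM + 11 h = Jan 16 2007 11:00 AM.

Jan 16 2007 12:00 AM, Jan 16 2007 11:00 AM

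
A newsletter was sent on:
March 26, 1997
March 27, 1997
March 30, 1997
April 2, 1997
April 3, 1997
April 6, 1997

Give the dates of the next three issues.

April 9, 1997; April 10, 1997; April 13, 1997

Gaps: 1, 3, 3, 1, 3 days — not constant, but cyclic with period 3.
The events fall on every Wednesday, Thursday and Sunday.
Next Wednesday: April 9, 1997.
Next Thursday: April 10, 1997.
The following Sunday is April 13, 1997.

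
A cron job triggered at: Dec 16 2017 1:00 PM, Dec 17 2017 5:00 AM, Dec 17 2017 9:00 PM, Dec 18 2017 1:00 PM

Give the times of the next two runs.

Dec 19 2017 5:00 AM, Dec 19 2017 9:00 PM

Spacing: 16, 16, 16 h — constant 16 h.
Dec 18 2017 1:00 PM + 16 h = Dec 19 2017 5:00 AM.
Dec 19 2017 5:00 AM + 16 h = Dec 19 2017 9:00 PM.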